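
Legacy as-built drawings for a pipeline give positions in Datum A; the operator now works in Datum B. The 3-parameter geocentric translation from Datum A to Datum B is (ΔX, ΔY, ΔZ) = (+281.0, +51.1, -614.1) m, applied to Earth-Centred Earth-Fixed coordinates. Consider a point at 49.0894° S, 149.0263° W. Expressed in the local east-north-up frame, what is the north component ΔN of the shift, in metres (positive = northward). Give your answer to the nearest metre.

At φ = -49.0894°, λ = -149.0263°: sin φ = -0.755732, cos φ = 0.654881, sin λ = -0.514645, cos λ = -0.857404.
ΔN = −sin φ cos λ·ΔX − sin φ sin λ·ΔY + cos φ·ΔZ = −(-0.755732)(-0.857404)(281.0) − (-0.755732)(-0.514645)(51.1) + (0.654881)(-614.1) = -604.12 m.

ΔN = -604 m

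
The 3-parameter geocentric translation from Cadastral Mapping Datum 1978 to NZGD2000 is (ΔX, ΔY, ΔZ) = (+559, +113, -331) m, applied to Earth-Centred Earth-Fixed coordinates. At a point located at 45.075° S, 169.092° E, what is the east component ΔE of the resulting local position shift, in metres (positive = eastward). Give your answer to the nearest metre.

ΔE = -217 m

At φ = -45.075°, λ = 169.092°: sin φ = -0.708032, cos φ = 0.706181, sin λ = 0.189233, cos λ = -0.981932.
ΔE = −sin λ·ΔX + cos λ·ΔY = −(0.189233)·(559) + (-0.981932)·(113) = -216.74 m.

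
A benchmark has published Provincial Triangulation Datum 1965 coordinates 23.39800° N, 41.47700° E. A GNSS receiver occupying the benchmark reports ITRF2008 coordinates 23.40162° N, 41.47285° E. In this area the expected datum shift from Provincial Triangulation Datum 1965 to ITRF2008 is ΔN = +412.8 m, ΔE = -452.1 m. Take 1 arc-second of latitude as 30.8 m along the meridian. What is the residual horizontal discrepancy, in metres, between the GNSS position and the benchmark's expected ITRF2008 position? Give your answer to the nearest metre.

32 m

Observed coordinate differences: Δφ = +0.00362°, Δλ = -0.00415°.
Converting to metres (1° lat = 110880 m, cos φ = 0.917768): observed ΔN = 401.4 m, observed ΔE = -422.3 m.
Subtracting the expected shift leaves a residual of 401.4 − (412.8) = -11.4 m north and -422.3 − (-452.1) = 29.8 m east.
Residual distance = √((-11.4)² + 29.8²) = 31.9 m.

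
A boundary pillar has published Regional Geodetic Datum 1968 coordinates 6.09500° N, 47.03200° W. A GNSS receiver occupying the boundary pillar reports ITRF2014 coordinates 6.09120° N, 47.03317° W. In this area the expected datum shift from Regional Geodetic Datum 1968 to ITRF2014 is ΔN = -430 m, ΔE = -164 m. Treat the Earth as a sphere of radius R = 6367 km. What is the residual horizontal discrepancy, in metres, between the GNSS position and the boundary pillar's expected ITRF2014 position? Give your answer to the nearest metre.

36 m

Observed coordinate differences: Δφ = -0.00380°, Δλ = -0.00117°.
Converting to metres (1° lat = 111125 m, cos φ = 0.994347): observed ΔN = -422.3 m, observed ΔE = -129.3 m.
Subtracting the expected shift leaves a residual of -422.3 − (-430) = 7.7 m north and -129.3 − (-164) = 34.7 m east.
Residual distance = √(7.7² + 34.7²) = 35.6 m.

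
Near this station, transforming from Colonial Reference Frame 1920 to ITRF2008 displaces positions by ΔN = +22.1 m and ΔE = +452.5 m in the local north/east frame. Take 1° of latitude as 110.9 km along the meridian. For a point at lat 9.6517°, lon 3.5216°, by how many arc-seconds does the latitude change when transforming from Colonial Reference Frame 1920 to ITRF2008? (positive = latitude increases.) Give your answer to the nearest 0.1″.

1° of latitude = 110.9 km, so Δφ = 22.1 / 110900 = 0.0001993° = 0.717″.

Δφ = 0.7″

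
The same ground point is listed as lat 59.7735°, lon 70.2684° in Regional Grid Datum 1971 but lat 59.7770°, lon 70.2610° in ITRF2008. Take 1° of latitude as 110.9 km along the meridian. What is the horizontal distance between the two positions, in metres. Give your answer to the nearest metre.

Δφ = 59.7770° − 59.7735° = +0.0035°; Δλ = 70.2610° − 70.2684° = -0.0074°.
ΔN = Δφ × 110900 = 388.2 m; ΔE = Δλ × 110900 × cos(59.7735°) = -0.0074 × 110900 × 0.503420 = -413.1 m.
Distance = √(ΔE² + ΔN²) = √((-413.1)² + 388.2²) = 566.9 m.

567 m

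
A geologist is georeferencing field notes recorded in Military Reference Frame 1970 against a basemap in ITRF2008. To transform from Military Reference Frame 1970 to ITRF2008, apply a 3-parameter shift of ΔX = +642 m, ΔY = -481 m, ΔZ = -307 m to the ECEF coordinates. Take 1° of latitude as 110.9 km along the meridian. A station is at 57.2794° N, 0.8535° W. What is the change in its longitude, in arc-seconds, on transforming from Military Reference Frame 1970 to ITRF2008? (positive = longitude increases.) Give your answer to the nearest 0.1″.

sin φ = 0.841316, cos φ = 0.540543, sin λ = -0.014896, cos λ = 0.999889.
East component: ΔE = −sin λ·ΔX + cos λ·ΔY = −(-0.014896)(642) + (0.999889)(-481) = -471.38 m.
1° of latitude spans 110900 m; at latitude φ, 1° of longitude spans that × cos φ = 59946.2 m, so Δλ = -471.38 / 59946.2 × 3600 = -28.308″.

Δλ = -28.3″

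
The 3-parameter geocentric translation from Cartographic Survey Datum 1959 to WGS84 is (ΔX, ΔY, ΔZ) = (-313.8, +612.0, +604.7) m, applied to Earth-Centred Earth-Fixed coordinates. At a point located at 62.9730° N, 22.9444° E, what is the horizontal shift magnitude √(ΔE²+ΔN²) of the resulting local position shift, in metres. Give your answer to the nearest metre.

757 m

The local east axis at (φ, λ) is (−sin λ, cos λ, 0), so ΔE = −sin(22.9444°)·(-313.8) + cos(22.9444°)·612.0 = 685.91 m.
The local north axis is (−sin φ cos λ, −sin φ sin λ, cos φ), giving ΔN = 257.415 − 212.526 + 274.782 = 319.67 m.
Horizontal magnitude = √(ΔE² + ΔN²) = √(685.91² + 319.67²) = 756.75 m.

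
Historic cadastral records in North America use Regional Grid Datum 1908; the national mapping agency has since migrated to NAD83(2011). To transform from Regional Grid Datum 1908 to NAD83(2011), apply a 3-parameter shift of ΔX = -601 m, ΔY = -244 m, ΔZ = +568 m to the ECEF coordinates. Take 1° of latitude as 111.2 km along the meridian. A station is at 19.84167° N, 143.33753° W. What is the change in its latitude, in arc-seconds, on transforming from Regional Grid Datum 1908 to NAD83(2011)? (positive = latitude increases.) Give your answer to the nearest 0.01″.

sin φ = 0.339422, cos φ = 0.940634, sin λ = -0.597100, cos λ = -0.802167.
North component: ΔN = −sin φ cos λ·ΔX − sin φ sin λ·ΔY + cos φ·ΔZ = −(0.339422)(-0.802167)(-601) − (0.339422)(-0.597100)(-244) + (0.940634)(568) = 321.19 m.
1° of latitude spans 111200 m, so Δφ = 321.19 / 111200 × 3600 = 10.398″.

Δφ = 10.40″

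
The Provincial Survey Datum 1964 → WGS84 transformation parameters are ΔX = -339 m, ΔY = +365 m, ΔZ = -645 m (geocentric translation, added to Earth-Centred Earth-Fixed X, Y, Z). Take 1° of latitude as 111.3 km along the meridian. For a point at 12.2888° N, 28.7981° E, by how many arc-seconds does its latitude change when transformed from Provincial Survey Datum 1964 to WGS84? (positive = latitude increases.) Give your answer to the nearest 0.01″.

sin φ = 0.212839, cos φ = 0.977087, sin λ = 0.481725, cos λ = 0.876323.
North component: ΔN = −sin φ cos λ·ΔX − sin φ sin λ·ΔY + cos φ·ΔZ = −(0.212839)(0.876323)(-339) − (0.212839)(0.481725)(365) + (0.977087)(-645) = -604.42 m.
1° of latitude spans 111300 m, so Δφ = -604.42 / 111300 × 3600 = -19.550″.

Δφ = -19.55″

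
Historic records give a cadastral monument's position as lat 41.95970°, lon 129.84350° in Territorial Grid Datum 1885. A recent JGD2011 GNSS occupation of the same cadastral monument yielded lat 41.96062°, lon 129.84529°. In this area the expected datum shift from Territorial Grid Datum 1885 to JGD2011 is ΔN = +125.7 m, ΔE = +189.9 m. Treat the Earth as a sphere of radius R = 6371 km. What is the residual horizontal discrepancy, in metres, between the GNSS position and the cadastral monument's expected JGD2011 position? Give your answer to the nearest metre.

48 m

Observed coordinate differences: Δφ = +0.00092°, Δλ = +0.00179°.
Converting to metres (1° lat = 111195 m, cos φ = 0.743615): observed ΔN = 102.3 m, observed ΔE = 148.0 m.
Subtracting the expected shift leaves a residual of 102.3 − (125.7) = -23.4 m north and 148.0 − (189.9) = -41.9 m east.
Residual distance = √((-23.4)² + (-41.9)²) = 48.0 m.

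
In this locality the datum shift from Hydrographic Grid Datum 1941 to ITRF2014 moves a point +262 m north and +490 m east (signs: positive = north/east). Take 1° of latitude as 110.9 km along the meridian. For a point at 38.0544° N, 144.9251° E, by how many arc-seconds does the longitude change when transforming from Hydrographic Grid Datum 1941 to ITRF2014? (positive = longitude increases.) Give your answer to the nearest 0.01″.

Δλ = 20.20″

At latitude 38.0544°, cos φ = 0.787426.
1° of longitude at this latitude = 110.9 × cos φ = 87.33 km, so Δλ = 490.0 / 87325.5 = 0.0056112° = 20.200″.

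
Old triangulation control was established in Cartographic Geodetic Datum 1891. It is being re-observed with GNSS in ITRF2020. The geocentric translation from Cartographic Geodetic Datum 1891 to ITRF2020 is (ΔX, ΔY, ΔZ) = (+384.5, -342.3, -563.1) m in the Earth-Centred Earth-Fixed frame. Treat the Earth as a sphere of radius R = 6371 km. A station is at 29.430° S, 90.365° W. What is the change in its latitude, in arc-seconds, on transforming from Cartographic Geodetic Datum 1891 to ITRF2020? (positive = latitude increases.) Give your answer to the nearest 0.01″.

Δφ = -10.47″

sin φ = -0.491360, cos φ = 0.870957, sin λ = -0.999980, cos λ = -0.006370.
North component: ΔN = −sin φ cos λ·ΔX − sin φ sin λ·ΔY + cos φ·ΔZ = −(-0.491360)(-0.006370)(384.5) − (-0.491360)(-0.999980)(-342.3) + (0.870957)(-563.1) = -323.45 m.
1° of latitude spans πR/180 = 111195 m, so Δφ = -323.45 / 111195 × 3600 = -10.472″.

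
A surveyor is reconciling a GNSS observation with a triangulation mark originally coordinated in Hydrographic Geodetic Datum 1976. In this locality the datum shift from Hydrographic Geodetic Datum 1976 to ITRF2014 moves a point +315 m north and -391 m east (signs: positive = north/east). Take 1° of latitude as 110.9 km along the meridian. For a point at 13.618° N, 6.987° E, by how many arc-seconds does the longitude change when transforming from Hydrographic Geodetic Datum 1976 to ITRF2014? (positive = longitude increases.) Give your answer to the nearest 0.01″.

At latitude 13.618°, cos φ = 0.971887.
1° of longitude at this latitude = 110.9 × cos φ = 107.78 km, so Δλ = -391.0 / 107782.3 = -0.0036277° = -13.060″.

Δλ = -13.06″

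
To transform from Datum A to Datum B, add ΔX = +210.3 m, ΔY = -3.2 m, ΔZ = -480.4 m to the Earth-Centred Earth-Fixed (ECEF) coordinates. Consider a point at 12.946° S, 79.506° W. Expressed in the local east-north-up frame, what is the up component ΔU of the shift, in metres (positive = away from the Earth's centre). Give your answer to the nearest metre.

ΔU = 148 m

The local up (radial) axis is (cos φ cos λ, cos φ sin λ, sin φ), giving ΔU = 37.329 + 3.066 + 107.625 = 148.02 m.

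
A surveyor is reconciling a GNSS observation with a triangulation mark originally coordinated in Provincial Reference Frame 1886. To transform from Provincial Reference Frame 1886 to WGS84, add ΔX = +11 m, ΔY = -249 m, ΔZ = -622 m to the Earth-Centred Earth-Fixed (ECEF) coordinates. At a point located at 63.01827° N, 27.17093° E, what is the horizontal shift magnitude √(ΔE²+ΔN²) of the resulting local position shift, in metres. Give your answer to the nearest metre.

295 m

The local east axis at (φ, λ) is (−sin λ, cos λ, 0), so ΔE = −sin(27.17093°)·11 + cos(27.17093°)·(-249) = -226.55 m.
The local north axis is (−sin φ cos λ, −sin φ sin λ, cos φ), giving ΔN = -8.721 + 101.328 − 282.205 = -189.60 m.
Horizontal magnitude = √(ΔE² + ΔN²) = √((-226.55)² + (-189.60)²) = 295.42 m.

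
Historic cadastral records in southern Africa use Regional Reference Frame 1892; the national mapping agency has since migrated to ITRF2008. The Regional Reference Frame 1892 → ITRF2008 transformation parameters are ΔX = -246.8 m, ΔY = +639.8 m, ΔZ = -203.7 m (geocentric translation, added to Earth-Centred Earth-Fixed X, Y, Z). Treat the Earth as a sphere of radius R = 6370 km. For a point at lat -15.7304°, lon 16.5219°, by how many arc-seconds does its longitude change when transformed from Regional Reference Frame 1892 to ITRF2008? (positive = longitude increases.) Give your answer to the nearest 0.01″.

sin φ = -0.271111, cos φ = 0.962548, sin λ = 0.284382, cos λ = 0.958711.
East component: ΔE = −sin λ·ΔX + cos λ·ΔY = −(0.284382)(-246.8) + (0.958711)(639.8) = 683.57 m.
1° of latitude spans πR/180 = 111177 m; at latitude φ, 1° of longitude spans that × cos φ = 107013.7 m, so Δλ = 683.57 / 107013.7 × 3600 = 22.996″.

Δλ = 23.00″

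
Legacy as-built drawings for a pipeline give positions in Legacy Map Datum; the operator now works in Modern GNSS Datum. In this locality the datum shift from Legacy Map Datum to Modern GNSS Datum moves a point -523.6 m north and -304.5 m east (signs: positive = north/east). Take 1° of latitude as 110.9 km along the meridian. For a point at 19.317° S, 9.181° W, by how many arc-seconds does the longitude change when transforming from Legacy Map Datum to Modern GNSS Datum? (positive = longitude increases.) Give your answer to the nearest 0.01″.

Δλ = -10.47″

At latitude -19.317°, cos φ = 0.943703.
1° of longitude at this latitude = 110.9 × cos φ = 104.66 km, so Δλ = -304.5 / 104656.6 = -0.0029095° = -10.474″.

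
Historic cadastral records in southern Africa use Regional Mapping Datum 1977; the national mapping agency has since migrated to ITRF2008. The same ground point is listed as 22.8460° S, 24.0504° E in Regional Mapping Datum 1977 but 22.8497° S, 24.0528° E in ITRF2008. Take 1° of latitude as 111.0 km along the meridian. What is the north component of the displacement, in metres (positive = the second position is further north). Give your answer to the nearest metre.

Δφ = -22.8497° − -22.8460° = -0.0037°; Δλ = 24.0528° − 24.0504° = +0.0024°.
ΔN = Δφ × 111000 = -410.7 m; ΔE = Δλ × 111000 × cos(-22.8460°) = +0.0024 × 111000 × 0.921552 = 245.5 m.

ΔN = -411 m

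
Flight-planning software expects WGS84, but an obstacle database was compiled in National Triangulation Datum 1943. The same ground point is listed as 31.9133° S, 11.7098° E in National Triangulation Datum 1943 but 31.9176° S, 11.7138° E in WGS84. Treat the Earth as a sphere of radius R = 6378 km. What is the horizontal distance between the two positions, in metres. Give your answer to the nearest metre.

610 m

Δφ = -31.9176° − -31.9133° = -0.0043°; Δλ = 11.7138° − 11.7098° = +0.0040°.
1° along a meridian = πR/180 = 111317 m.
ΔN = Δφ × 111317 = -478.7 m; ΔE = Δλ × 111317 × cos(-31.9133°) = +0.0040 × 111317 × 0.848849 = 378.0 m.
Distance = √(ΔE² + ΔN²) = √(378.0² + (-478.7)²) = 609.9 m.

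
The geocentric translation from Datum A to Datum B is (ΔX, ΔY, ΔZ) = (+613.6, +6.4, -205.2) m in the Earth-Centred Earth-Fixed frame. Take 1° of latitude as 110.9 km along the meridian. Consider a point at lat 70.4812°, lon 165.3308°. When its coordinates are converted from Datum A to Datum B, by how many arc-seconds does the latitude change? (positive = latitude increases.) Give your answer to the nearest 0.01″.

Δφ = 15.89″

sin φ = 0.942532, cos φ = 0.334116, sin λ = 0.253238, cos λ = -0.967404.
North component: ΔN = −sin φ cos λ·ΔX − sin φ sin λ·ΔY + cos φ·ΔZ = −(0.942532)(-0.967404)(613.6) − (0.942532)(0.253238)(6.4) + (0.334116)(-205.2) = 489.40 m.
1° of latitude spans 110900 m, so Δφ = 489.40 / 110900 × 3600 = 15.887″.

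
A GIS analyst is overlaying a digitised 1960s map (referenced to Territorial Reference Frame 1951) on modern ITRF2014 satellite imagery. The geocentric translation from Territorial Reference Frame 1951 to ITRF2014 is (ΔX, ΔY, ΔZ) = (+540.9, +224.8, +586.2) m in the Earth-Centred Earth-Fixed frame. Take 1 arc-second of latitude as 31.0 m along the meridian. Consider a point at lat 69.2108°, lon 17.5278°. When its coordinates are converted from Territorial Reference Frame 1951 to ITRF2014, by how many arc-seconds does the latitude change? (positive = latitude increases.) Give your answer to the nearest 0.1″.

sin φ = 0.934893, cos φ = 0.354931, sin λ = 0.301169, cos λ = 0.953571.
North component: ΔN = −sin φ cos λ·ΔX − sin φ sin λ·ΔY + cos φ·ΔZ = −(0.934893)(0.953571)(540.9) − (0.934893)(0.301169)(224.8) + (0.354931)(586.2) = -337.44 m.
1° of latitude spans 3600 × 31.00 = 111600 m, so Δφ = -337.44 / 111600 × 3600 = -10.885″.

Δφ = -10.9″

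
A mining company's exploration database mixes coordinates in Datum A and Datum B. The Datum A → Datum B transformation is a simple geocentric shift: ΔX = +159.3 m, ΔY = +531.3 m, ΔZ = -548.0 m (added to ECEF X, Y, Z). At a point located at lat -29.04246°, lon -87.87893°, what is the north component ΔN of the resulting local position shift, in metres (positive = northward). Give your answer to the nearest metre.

ΔN = -734 m

The local north axis is (−sin φ cos λ, −sin φ sin λ, cos φ), giving ΔN = 2.862 − 257.747 − 479.095 = -733.98 m.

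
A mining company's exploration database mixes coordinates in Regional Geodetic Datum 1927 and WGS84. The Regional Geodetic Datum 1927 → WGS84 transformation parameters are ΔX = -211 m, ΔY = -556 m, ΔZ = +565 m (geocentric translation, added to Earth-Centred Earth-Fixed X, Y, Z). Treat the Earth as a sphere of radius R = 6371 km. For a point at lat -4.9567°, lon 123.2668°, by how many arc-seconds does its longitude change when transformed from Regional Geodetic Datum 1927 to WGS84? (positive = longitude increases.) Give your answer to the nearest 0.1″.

Δλ = 15.6″

sin φ = -0.086403, cos φ = 0.996260, sin λ = 0.836125, cos λ = -0.548538.
East component: ΔE = −sin λ·ΔX + cos λ·ΔY = −(0.836125)(-211) + (-0.548538)(-556) = 481.41 m.
1° of latitude spans πR/180 = 111195 m; at latitude φ, 1° of longitude spans that × cos φ = 110779.1 m, so Δλ = 481.41 / 110779.1 × 3600 = 15.644″.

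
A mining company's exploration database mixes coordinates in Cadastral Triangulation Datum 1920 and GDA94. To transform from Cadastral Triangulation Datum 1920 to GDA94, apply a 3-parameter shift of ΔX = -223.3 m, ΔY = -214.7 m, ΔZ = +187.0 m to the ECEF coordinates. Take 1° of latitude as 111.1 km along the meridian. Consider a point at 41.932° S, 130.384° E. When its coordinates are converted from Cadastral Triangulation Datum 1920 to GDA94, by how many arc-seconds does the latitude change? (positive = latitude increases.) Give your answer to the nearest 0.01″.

Δφ = 4.10″

sin φ = -0.668248, cos φ = 0.743938, sin λ = 0.761719, cos λ = -0.647907.
North component: ΔN = −sin φ cos λ·ΔX − sin φ sin λ·ΔY + cos φ·ΔZ = −(-0.668248)(-0.647907)(-223.3) − (-0.668248)(0.761719)(-214.7) + (0.743938)(187.0) = 126.51 m.
1° of latitude spans 111100 m, so Δφ = 126.51 / 111100 × 3600 = 4.099″.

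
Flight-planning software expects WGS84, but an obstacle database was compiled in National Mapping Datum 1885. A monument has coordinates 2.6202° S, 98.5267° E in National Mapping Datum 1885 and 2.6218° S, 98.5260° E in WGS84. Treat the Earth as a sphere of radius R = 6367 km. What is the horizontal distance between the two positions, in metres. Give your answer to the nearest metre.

194 m

Δφ = -2.6218° − -2.6202° = -0.0016°; Δλ = 98.5260° − 98.5267° = -0.0007°.
1° along a meridian = πR/180 = 111125 m.
ΔN = Δφ × 111125 = -177.8 m; ΔE = Δλ × 111125 × cos(-2.6202°) = -0.0007 × 111125 × 0.998955 = -77.7 m.
Distance = √(ΔE² + ΔN²) = √((-77.7)² + (-177.8)²) = 194.0 m.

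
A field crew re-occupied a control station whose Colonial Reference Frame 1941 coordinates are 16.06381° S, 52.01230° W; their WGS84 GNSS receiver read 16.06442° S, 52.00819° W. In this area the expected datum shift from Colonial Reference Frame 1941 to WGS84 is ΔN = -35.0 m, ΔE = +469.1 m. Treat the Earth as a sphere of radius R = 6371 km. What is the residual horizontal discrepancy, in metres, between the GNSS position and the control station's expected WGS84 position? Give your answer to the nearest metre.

Observed coordinate differences: Δφ = -0.00061°, Δλ = +0.00411°.
Converting to metres (1° lat = 111195 m, cos φ = 0.960954): observed ΔN = -67.8 m, observed ΔE = 439.2 m.
Subtracting the expected shift leaves a residual of -67.8 − (-35.0) = -32.8 m north and 439.2 − (469.1) = -29.9 m east.
Residual distance = √((-32.8)² + (-29.9)²) = 44.4 m.

44 m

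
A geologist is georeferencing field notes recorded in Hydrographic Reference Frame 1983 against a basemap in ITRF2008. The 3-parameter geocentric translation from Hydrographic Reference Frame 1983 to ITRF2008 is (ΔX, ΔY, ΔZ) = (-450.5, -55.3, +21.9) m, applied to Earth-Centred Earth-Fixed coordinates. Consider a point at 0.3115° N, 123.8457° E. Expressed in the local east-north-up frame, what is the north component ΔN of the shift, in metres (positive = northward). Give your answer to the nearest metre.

At φ = 0.3115°, λ = 123.8457°: sin φ = 0.005437, cos φ = 0.999985, sin λ = 0.830540, cos λ = -0.556958.
ΔN = −sin φ cos λ·ΔX − sin φ sin λ·ΔY + cos φ·ΔZ = −(0.005437)(-0.556958)(-450.5) − (0.005437)(0.830540)(-55.3) + (0.999985)(21.9) = 20.79 m.

ΔN = 21 m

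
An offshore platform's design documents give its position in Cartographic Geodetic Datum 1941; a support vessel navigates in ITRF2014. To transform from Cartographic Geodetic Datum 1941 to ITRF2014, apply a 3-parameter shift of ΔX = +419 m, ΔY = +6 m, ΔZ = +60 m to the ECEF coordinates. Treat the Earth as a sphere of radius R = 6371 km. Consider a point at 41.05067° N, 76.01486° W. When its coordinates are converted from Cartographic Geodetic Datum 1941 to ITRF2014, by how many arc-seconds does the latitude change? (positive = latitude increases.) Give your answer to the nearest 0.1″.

sin φ = 0.656726, cos φ = 0.754129, sin λ = -0.970358, cos λ = 0.241670.
North component: ΔN = −sin φ cos λ·ΔX − sin φ sin λ·ΔY + cos φ·ΔZ = −(0.656726)(0.241670)(419) − (0.656726)(-0.970358)(6) + (0.754129)(60) = -17.43 m.
1° of latitude spans πR/180 = 111195 m, so Δφ = -17.43 / 111195 × 3600 = -0.564″.

Δφ = -0.6″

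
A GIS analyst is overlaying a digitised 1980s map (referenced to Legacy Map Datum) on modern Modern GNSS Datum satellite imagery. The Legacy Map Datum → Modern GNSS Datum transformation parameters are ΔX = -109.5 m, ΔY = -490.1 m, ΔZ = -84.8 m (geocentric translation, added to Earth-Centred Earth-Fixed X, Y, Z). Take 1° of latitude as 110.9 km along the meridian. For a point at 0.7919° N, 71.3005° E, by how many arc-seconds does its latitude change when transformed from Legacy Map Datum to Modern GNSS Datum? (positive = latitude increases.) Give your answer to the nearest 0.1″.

sin φ = 0.013821, cos φ = 0.999904, sin λ = 0.947213, cos λ = 0.320605.
North component: ΔN = −sin φ cos λ·ΔX − sin φ sin λ·ΔY + cos φ·ΔZ = −(0.013821)(0.320605)(-109.5) − (0.013821)(0.947213)(-490.1) + (0.999904)(-84.8) = -77.89 m.
1° of latitude spans 110900 m, so Δφ = -77.89 / 110900 × 3600 = -2.528″.

Δφ = -2.5″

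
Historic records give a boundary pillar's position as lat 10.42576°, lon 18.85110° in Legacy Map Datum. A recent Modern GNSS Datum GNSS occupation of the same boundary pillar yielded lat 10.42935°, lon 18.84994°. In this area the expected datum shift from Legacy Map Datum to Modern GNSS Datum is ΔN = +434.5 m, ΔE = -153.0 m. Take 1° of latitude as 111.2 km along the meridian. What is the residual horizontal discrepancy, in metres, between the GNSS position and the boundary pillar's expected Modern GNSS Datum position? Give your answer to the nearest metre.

Observed coordinate differences: Δφ = +0.00359°, Δλ = -0.00116°.
Converting to metres (1° lat = 111200 m, cos φ = 0.983490): observed ΔN = 399.2 m, observed ΔE = -126.9 m.
Subtracting the expected shift leaves a residual of 399.2 − (434.5) = -35.3 m north and -126.9 − (-153.0) = 26.1 m east.
Residual distance = √((-35.3)² + 26.1²) = 43.9 m.

44 m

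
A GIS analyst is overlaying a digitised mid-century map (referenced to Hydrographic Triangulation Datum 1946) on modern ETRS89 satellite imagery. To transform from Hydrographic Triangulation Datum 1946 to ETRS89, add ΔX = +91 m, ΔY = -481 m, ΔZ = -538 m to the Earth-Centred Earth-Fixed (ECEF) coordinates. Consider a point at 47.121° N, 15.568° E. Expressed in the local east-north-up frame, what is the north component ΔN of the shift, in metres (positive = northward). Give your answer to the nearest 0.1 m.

ΔN = -335.7 m

The local north axis is (−sin φ cos λ, −sin φ sin λ, cos φ), giving ΔN = -64.238 + 94.597 − 366.083 = -335.72 m.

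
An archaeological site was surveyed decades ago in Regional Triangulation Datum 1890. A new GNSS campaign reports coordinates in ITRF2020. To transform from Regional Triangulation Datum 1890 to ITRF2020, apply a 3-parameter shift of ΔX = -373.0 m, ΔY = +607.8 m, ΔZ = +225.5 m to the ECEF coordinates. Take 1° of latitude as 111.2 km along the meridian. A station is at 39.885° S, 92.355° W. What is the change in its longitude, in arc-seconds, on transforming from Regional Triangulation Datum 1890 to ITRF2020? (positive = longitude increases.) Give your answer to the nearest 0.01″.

Δλ = -16.78″

sin φ = -0.641249, cos φ = 0.767333, sin λ = -0.999155, cos λ = -0.041091.
East component: ΔE = −sin λ·ΔX + cos λ·ΔY = −(-0.999155)(-373.0) + (-0.041091)(607.8) = -397.66 m.
1° of latitude spans 111200 m; at latitude φ, 1° of longitude spans that × cos φ = 85327.4 m, so Δλ = -397.66 / 85327.4 × 3600 = -16.777″.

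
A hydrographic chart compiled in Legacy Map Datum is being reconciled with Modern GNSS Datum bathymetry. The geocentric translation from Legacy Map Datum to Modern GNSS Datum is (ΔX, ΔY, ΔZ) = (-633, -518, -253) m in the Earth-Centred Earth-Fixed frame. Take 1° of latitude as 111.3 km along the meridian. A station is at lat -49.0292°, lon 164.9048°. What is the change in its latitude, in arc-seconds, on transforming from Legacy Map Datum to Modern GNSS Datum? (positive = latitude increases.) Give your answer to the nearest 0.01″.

sin φ = -0.755044, cos φ = 0.655674, sin λ = 0.260424, cos λ = -0.965494.
North component: ΔN = −sin φ cos λ·ΔX − sin φ sin λ·ΔY + cos φ·ΔZ = −(-0.755044)(-0.965494)(-633) − (-0.755044)(0.260424)(-518) + (0.655674)(-253) = 193.71 m.
1° of latitude spans 111300 m, so Δφ = 193.71 / 111300 × 3600 = 6.266″.

Δφ = 6.27″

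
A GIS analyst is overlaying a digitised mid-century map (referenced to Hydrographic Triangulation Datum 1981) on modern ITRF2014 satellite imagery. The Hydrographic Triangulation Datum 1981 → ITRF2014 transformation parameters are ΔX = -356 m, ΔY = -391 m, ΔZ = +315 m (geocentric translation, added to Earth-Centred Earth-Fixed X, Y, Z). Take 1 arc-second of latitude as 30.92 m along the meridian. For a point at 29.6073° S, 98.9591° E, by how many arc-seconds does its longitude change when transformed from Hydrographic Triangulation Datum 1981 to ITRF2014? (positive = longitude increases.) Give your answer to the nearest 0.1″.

Δλ = 15.3″

sin φ = -0.494053, cos φ = 0.869432, sin λ = 0.987800, cos λ = -0.155729.
East component: ΔE = −sin λ·ΔX + cos λ·ΔY = −(0.987800)(-356) + (-0.155729)(-391) = 412.55 m.
1° of latitude spans 3600 × 30.92 = 111312 m; at latitude φ, 1° of longitude spans that × cos φ = 96778.2 m, so Δλ = 412.55 / 96778.2 × 3600 = 15.346″.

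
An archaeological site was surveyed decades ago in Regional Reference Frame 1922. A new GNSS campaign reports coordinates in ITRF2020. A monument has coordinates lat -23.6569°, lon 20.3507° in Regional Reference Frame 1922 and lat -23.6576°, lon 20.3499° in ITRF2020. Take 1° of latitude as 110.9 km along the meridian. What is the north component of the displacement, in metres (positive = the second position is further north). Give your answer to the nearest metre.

ΔN = -78 m

Δφ = -23.6576° − -23.6569° = -0.0007°; Δλ = 20.3499° − 20.3507° = -0.0008°.
ΔN = Δφ × 110900 = -77.6 m; ΔE = Δλ × 110900 × cos(-23.6569°) = -0.0008 × 110900 × 0.915965 = -81.3 m.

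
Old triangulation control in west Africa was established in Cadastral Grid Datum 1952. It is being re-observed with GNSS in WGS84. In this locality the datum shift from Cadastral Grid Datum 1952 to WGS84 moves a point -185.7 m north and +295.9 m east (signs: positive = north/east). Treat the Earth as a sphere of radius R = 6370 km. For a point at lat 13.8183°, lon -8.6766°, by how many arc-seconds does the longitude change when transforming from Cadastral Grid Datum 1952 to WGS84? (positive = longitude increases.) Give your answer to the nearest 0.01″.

At latitude 13.8183°, cos φ = 0.971058.
One radian of longitude at latitude φ spans R cos φ, so Δλ = ΔE / (R cos φ) = 295.9 / (6370000 × 0.971058) = 4.7837e-05 rad = 9.867″.

Δλ = 9.87″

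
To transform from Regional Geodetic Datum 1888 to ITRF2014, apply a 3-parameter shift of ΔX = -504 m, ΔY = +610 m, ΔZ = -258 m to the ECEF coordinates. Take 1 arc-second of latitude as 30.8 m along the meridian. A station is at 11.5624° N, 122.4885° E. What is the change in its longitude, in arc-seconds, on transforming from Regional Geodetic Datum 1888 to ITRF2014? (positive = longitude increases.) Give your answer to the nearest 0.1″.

Δλ = 3.2″

sin φ = 0.200435, cos φ = 0.979707, sin λ = 0.843499, cos λ = -0.537130.
East component: ΔE = −sin λ·ΔX + cos λ·ΔY = −(0.843499)(-504) + (-0.537130)(610) = 97.47 m.
1° of latitude spans 3600 × 30.80 = 110880 m; at latitude φ, 1° of longitude spans that × cos φ = 108629.9 m, so Δλ = 97.47 / 108629.9 × 3600 = 3.230″.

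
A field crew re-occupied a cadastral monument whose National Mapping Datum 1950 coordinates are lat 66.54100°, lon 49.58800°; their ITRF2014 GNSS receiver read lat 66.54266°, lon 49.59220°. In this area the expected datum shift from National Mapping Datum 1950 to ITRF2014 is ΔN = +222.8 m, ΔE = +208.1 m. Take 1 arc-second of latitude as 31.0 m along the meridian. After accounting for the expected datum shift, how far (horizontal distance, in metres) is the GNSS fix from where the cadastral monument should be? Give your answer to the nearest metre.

43 m

Observed coordinate differences: Δφ = +0.00166°, Δλ = +0.00420°.
Converting to metres (1° lat = 111600 m, cos φ = 0.398093): observed ΔN = 185.3 m, observed ΔE = 186.6 m.
Subtracting the expected shift leaves a residual of 185.3 − (222.8) = -37.5 m north and 186.6 − (208.1) = -21.5 m east.
Residual distance = √((-37.5)² + (-21.5)²) = 43.3 m.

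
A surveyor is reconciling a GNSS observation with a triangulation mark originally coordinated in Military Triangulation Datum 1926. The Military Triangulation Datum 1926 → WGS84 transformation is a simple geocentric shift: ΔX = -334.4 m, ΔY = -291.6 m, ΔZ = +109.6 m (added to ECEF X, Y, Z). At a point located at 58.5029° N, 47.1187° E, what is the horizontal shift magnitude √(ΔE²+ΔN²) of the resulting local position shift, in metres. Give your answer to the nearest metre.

At φ = 58.5029°, λ = 47.1187°: sin φ = 0.852667, cos φ = 0.522455, sin λ = 0.732765, cos λ = 0.680482.
ΔE = −sin λ·ΔX + cos λ·ΔY = −(0.732765)·(-334.4) + (0.680482)·(-291.6) = 46.61 m.
ΔN = −sin φ cos λ·ΔX − sin φ sin λ·ΔY + cos φ·ΔZ = −(0.852667)(0.680482)(-334.4) − (0.852667)(0.732765)(-291.6) + (0.522455)(109.6) = 433.48 m.
Horizontal magnitude = √(ΔE² + ΔN²) = √(46.61² + 433.48²) = 435.98 m.

436 m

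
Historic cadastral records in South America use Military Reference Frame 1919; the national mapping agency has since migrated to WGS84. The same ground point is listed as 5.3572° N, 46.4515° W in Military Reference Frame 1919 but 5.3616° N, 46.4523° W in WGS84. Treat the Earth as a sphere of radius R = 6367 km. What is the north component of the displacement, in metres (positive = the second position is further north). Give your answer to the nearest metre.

ΔN = 489 m

Δφ = 5.3616° − 5.3572° = +0.0044°; Δλ = -46.4523° − -46.4515° = -0.0008°.
1° along a meridian = πR/180 = 111125 m.
ΔN = Δφ × 111125 = 489.0 m; ΔE = Δλ × 111125 × cos(5.3572°) = -0.0008 × 111125 × 0.995632 = -88.5 m.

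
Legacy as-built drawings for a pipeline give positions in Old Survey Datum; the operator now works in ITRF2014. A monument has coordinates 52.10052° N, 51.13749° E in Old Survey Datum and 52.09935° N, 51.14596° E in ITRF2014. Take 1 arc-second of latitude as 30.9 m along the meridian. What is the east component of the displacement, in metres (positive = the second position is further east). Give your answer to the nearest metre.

ΔE = 579 m

Δφ = 52.09935° − 52.10052° = -0.00117°; Δλ = 51.14596° − 51.13749° = +0.00847°.
1° of latitude = 3600 × 30.90 = 111240 m.
ΔN = Δφ × 111240 = -130.2 m; ΔE = Δλ × 111240 × cos(52.10052°) = +0.00847 × 111240 × 0.614278 = 578.8 m.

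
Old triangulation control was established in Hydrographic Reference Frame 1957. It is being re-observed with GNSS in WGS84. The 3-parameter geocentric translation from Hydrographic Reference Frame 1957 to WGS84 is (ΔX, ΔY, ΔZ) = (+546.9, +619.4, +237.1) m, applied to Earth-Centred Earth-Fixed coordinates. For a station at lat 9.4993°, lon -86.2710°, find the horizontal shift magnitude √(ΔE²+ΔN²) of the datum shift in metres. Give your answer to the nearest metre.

At φ = 9.4993°, λ = -86.2710°: sin φ = 0.165036, cos φ = 0.986288, sin λ = -0.997883, cos λ = 0.065037.
ΔE = −sin λ·ΔX + cos λ·ΔY = −(-0.997883)·(546.9) + (0.065037)·(619.4) = 586.03 m.
ΔN = −sin φ cos λ·ΔX − sin φ sin λ·ΔY + cos φ·ΔZ = −(0.165036)(0.065037)(546.9) − (0.165036)(-0.997883)(619.4) + (0.986288)(237.1) = 329.99 m.
Horizontal magnitude = √(ΔE² + ΔN²) = √(586.03² + 329.99²) = 672.55 m.

673 m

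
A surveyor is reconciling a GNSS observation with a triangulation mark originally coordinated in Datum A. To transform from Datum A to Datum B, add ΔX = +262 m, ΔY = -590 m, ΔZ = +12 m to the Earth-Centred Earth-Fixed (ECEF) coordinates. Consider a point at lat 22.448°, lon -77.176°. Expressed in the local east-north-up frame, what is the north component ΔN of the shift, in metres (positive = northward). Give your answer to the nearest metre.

ΔN = -231 m

The local north axis is (−sin φ cos λ, −sin φ sin λ, cos φ), giving ΔN = -22.205 − 219.669 + 11.091 = -230.78 m.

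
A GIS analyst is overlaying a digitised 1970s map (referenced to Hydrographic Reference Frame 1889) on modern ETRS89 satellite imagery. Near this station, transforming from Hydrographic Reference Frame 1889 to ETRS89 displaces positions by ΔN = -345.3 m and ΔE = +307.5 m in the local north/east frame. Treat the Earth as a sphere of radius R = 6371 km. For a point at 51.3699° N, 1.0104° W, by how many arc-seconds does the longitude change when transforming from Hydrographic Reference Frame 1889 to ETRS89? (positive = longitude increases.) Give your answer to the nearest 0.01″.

At latitude 51.3699°, cos φ = 0.624290.
One radian of longitude at latitude φ spans R cos φ, so Δλ = ΔE / (R cos φ) = 307.5 / (6371000 × 0.624290) = 7.7313e-05 rad = 15.947″.

Δλ = 15.95″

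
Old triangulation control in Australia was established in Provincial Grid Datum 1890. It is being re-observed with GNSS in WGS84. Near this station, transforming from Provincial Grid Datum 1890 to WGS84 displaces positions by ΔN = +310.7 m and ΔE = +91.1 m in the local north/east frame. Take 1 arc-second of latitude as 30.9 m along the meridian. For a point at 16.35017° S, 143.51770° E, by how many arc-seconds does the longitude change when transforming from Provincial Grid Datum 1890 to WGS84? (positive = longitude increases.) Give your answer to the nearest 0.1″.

At latitude -16.35017°, cos φ = 0.959559.
1″ of longitude at this latitude = 30.90 × cos φ = 29.6504 m, so Δλ = 91.1 / 29.6504 = 3.072″.

Δλ = 3.1″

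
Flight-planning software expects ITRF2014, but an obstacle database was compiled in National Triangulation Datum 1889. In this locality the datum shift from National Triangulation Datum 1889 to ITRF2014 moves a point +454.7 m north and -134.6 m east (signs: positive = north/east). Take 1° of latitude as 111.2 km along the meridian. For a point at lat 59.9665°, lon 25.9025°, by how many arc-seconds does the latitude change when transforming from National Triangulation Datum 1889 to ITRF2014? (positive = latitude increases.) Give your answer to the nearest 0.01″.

1° of latitude = 111.2 km, so Δφ = 454.7 / 111200 = 0.0040890° = 14.721″.

Δφ = 14.72″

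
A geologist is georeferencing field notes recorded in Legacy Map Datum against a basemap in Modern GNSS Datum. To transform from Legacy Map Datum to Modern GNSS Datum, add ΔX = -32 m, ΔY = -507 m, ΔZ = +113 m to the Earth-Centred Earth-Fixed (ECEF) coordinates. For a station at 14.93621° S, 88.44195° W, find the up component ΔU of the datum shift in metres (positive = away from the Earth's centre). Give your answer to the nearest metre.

At φ = -14.93621°, λ = -88.44195°: sin φ = -0.257743, cos φ = 0.966213, sin λ = -0.999630, cos λ = 0.027190.
ΔU = cos φ cos λ·ΔX + cos φ sin λ·ΔY + sin φ·ΔZ = (0.966213)(0.027190)(-32) + (0.966213)(-0.999630)(-507) + (-0.257743)(113) = 459.72 m.

ΔU = 460 m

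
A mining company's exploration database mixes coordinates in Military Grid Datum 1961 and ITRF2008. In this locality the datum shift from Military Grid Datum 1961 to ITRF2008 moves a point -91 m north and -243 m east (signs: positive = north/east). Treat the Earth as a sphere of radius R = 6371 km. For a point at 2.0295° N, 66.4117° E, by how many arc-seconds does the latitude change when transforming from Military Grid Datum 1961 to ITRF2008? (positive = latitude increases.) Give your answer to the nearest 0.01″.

On a sphere of radius R, 1 rad of latitude = R, so Δφ = ΔN / R = -91.0 / 6371000 = -1.4283e-05 rad = -2.946″.

Δφ = -2.95″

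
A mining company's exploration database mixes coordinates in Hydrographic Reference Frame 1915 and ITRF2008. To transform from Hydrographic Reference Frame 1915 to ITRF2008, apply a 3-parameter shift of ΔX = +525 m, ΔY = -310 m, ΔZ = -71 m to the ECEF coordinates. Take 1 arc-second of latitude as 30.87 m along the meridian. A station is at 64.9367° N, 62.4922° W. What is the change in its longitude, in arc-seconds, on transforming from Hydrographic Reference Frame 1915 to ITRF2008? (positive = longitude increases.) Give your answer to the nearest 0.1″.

Δλ = 24.7″

sin φ = 0.905840, cos φ = 0.423619, sin λ = -0.886948, cos λ = 0.461869.
East component: ΔE = −sin λ·ΔX + cos λ·ΔY = −(-0.886948)(525) + (0.461869)(-310) = 322.47 m.
1° of latitude spans 3600 × 30.87 = 111132 m; at latitude φ, 1° of longitude spans that × cos φ = 47077.7 m, so Δλ = 322.47 / 47077.7 × 3600 = 24.659″.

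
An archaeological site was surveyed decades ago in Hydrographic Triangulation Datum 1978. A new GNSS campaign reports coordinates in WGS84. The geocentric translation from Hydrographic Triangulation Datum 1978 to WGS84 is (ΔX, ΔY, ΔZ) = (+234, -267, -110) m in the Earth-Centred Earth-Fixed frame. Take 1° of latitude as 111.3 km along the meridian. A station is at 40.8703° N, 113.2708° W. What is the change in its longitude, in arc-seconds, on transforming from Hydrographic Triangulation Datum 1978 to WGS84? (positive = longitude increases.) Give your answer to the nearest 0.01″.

Δλ = 13.71″

sin φ = 0.654349, cos φ = 0.756193, sin λ = -0.918648, cos λ = -0.395077.
East component: ΔE = −sin λ·ΔX + cos λ·ΔY = −(-0.918648)(234) + (-0.395077)(-267) = 320.45 m.
1° of latitude spans 111300 m; at latitude φ, 1° of longitude spans that × cos φ = 84164.3 m, so Δλ = 320.45 / 84164.3 × 3600 = 13.707″.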